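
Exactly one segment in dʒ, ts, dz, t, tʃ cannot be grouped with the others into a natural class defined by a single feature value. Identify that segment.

t

[delayed release] (equivalently [strident]) groups all but one: /dz, tʃ, dʒ, ts/ share [+delayed release] while /t/ (voiceless alveolar stop) alone is [-delayed release]. Removing any other segment would not leave a single-feature class that excludes it.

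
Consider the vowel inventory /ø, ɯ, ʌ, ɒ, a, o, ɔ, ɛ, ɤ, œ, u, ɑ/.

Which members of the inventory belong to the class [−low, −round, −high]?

ʌ, ɛ, ɤ

Checking each segment against [−low], [−round], [−high]: /ʌ/ (mid back unrounded lax vowel), /ɛ/ (mid front unrounded lax vowel), /ɤ/ (mid back unrounded tense vowel) satisfy every feature; every other segment in the inventory fails at least one.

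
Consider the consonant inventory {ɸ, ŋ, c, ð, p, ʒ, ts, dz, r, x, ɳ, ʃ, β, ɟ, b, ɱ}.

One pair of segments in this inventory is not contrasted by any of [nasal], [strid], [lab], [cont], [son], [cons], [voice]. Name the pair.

ŋ, ɳ

Both /ŋ/ and /ɳ/ are [+nasal], [−strident], [−labial], [−continuant], [+sonorant], [+consonantal], [+voice]. Since the list omits [coronal] and [dorsal] — which do distinguish the velar nasal from the retroflex nasal — this pair collapses; all other pairs remain distinct.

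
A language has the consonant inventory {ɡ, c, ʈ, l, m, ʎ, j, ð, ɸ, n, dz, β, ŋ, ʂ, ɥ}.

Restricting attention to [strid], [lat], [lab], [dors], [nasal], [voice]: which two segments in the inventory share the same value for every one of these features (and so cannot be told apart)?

j, ɡ

/j/ (palatal glide) and /ɡ/ (voiced velar stop) are both [-strident], [-lateral], [-labial], [+dorsal], [-nasal], [+voice], so none of the listed features separates them. (They do differ in [sonorant], [continuant] and [back], which are not among the given features.) Every other pair in the inventory differs on at least one listed feature.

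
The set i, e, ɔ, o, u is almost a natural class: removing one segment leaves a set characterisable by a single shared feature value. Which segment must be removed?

ɔ

[tense] groups all but one: /i, o, e, u/ share [+tense] while /ɔ/ (mid back rounded lax vowel) alone is [−tense]. Removing any other segment would not leave a single-feature class that excludes it.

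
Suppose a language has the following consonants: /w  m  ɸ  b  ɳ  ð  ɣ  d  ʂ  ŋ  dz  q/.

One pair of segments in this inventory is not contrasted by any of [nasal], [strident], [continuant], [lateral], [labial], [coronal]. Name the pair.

/w/ (labial-velar glide) and /ɸ/ (voiceless bilabial fricative) are both [−nasal], [−strident], [+continuant], [−lateral], [+labial], [−coronal], so none of the listed features separates them. (They do differ in [sonorant], [voice], [round] and [dorsal], which are not among the given features.) Every other pair in the inventory differs on at least one listed feature.

w, ɸ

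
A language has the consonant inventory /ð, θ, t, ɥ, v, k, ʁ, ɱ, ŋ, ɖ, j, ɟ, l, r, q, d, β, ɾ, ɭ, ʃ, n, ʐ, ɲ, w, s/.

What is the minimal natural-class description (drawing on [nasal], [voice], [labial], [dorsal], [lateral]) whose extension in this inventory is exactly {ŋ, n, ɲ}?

The class [+nasal], [−labial] has exactly /ŋ, n, ɲ/ as its extension in this inventory. No smaller conjunction from the listed features achieves this: [−labial] alone would also admit /ð, θ, t, k, …/; [+nasal] alone would also admit /ɱ/; and checking the remaining single features turns up none with this extension.

[+nasal, −labial]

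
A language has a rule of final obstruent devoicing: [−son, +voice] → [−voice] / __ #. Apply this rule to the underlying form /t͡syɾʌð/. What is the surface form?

/ð/ satisfies [−son, +voice] and sits in __ #. The [−voice] counterpart of the voiced dental fricative is /θ/. Other segments in /t͡syɾʌð/ either fail the structural description or are not in the environment, so the surface form is [t͡syɾʌθ].

[t͡syɾʌθ]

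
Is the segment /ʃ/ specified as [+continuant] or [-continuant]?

[+continuant]

/ʃ/ is the voiceless postalveolar fricative. The feature [continuant] marks segments produced without complete oral closure; /ʃ/ has this property, so it is [+continuant].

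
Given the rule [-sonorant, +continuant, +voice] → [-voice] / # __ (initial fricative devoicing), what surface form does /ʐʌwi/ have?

The only segment in the rule's environment that also matches [-sonorant, +continuant, +voice] is /ʐ/. Applying [-voice] turns the voiced retroflex fricative into /ʂ/ (voiceless retroflex fricative), giving [ʂʌwi].

[ʂʌwi]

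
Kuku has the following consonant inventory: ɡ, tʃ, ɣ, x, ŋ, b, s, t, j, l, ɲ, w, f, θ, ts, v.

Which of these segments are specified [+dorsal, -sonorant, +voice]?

Among the inventory, the [+dorsal] segments are /ɡ, ɣ, x, ŋ, j, ɲ, w/.
Among these, [-sonorant] gives /ɡ, ɣ, x/.
Then [+voice] leaves /ɡ, ɣ/.

ɡ, ɣ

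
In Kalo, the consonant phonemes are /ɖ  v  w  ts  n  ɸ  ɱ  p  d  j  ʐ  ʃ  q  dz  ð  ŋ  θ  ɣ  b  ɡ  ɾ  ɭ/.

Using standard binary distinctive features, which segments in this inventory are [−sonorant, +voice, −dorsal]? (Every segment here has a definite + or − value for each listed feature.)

ɖ, v, d, ʐ, dz, ð, b

Eliminate segments failing any feature: /w, n, ɱ, j, ŋ, ɾ, ɭ/ are [+sonorant]; /ts, ɸ, p, ʃ, q, θ/ are [−voice]; /ɣ, ɡ/ are [+dorsal]. The remaining /ɖ, v, d, ʐ, dz, ð, b/ satisfy [−sonorant], [+voice], [−dorsal].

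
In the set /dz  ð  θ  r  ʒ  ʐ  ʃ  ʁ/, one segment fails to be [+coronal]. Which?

/θ, ʃ, ð, ʒ, r, dz, ʐ/ are all [+coronal]; /ʁ/ (voiced uvular fricative) is [-coronal].

ʁ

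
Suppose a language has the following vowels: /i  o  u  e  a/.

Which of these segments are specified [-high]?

o, e, a

The feature [high] marks segments produced with the tongue body raised. In this inventory /o, e, a/ lack that property, so they are [-high]; /i, u/ are [+high].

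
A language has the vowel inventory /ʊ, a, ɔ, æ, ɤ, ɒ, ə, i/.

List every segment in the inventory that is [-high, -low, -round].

Eliminate segments failing any feature: /ʊ, i/ are [+high]; /a, æ, ɒ/ are [+low]; /ɔ/ is [+round]. The remaining /ɤ, ə/ satisfy [-high], [-low], [-round].

ɤ, ə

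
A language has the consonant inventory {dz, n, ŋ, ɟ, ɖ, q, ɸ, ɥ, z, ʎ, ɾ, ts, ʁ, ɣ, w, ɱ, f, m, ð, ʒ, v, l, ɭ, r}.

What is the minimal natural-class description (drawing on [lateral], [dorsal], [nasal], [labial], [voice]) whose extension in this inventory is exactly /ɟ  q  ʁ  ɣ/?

[−nasal, −lateral, −labial, +dorsal]

The class [−nasal], [−lateral], [−labial], [+dorsal] has exactly /ɟ, q, ʁ, ɣ/ as its extension in this inventory. No smaller conjunction from the listed features achieves this: [−lateral, −labial, +dorsal] alone would also admit /ŋ/; [−nasal, −labial, +dorsal] alone would also admit /ʎ/; [−nasal, −lateral, +dorsal] alone would also admit /ɥ, w/; [−nasal, −lateral, −labial] alone would also admit /dz, ɖ, z, ɾ, …/; and checking the remaining three-feature bundles turns up none with this extension.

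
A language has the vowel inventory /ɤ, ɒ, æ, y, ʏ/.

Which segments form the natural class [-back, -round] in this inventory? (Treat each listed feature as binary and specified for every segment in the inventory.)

The [-back] segments are /æ, y, ʏ/.
Within that set, [-round] leaves /æ/.

æ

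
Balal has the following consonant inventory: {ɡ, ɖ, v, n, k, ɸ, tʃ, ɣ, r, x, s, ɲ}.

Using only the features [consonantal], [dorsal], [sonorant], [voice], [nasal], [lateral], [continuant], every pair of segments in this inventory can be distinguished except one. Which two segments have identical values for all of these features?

Both /ɸ/ and /s/ are [+consonantal], [-dorsal], [-sonorant], [-voice], [-nasal], [-lateral], [+continuant]. Since the list omits [strident], [labial] and [coronal] — which do distinguish the voiceless bilabial fricative from the voiceless alveolar fricative — this pair collapses; all other pairs remain distinct.

ɸ, s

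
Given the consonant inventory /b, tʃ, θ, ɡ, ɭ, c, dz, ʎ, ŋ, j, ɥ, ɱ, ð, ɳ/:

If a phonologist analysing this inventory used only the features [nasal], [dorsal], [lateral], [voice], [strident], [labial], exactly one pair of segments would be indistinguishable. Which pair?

On the given features, /ɡ/ and /j/ have an identical profile: [-nasal], [+dorsal], [-lateral], [+voice], [-strident], [-labial]. No other two segments in the inventory coincide on all 6 features. (They do differ in [sonorant], [continuant] and [back], which are not among the given features.)

ɡ, j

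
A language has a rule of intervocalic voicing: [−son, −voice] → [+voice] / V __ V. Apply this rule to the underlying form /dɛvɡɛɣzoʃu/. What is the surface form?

[dɛvɡɛɣzoʒu]

The only segment in the rule's environment that also matches [−son, −voice] is /ʃ/. Applying [+voice] turns the voiceless postalveolar fricative into /ʒ/ (voiced postalveolar fricative), giving [dɛvɡɛɣzoʒu].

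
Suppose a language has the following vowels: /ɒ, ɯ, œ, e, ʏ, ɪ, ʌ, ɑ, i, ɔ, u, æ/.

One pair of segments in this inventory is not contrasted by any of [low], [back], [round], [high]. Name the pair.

i, ɪ

On the given features, /i/ and /ɪ/ have an identical profile: [-low], [-back], [-round], [+high]. No other two segments in the inventory coincide on all 4 features. (They do differ in [tense], which is not among the given features.)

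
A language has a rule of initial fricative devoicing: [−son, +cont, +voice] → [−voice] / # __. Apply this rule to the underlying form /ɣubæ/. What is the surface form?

The only segment in the rule's environment that also matches [−son, +cont, +voice] is /ɣ/. Applying [−voice] turns the voiced velar fricative into /x/ (voiceless velar fricative), giving [xubæ].

[xubæ]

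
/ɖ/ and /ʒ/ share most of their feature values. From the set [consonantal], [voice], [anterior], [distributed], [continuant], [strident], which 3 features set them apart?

/ɖ/ (voiced retroflex stop) and /ʒ/ (voiced postalveolar fricative) agree on [+consonantal], [+voice], [−anterior]. They differ on [continuant] (/ɖ/ [−], /ʒ/ [+]), [strident] (/ɖ/ [−], /ʒ/ [+]), [distributed] (/ɖ/ [−], /ʒ/ [+]).

[continuant], [strident], [distributed]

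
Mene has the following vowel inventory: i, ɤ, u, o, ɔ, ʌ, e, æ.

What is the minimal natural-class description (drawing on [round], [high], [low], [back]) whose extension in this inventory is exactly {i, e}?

The class [-low], [-back] has exactly /i, e/ as its extension in this inventory. No smaller conjunction from the listed features achieves this: [-back] alone would also admit /æ/; [-low] alone would also admit /ɤ, u, o, ɔ, …/; and checking the remaining single features turns up none with this extension.

[-low, -back]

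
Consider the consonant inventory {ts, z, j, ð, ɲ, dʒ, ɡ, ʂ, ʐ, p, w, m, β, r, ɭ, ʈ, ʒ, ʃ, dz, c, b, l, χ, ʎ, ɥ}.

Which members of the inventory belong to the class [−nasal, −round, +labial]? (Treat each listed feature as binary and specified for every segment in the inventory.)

Among the inventory, the [−nasal] segments are /ts, z, j, ð, dʒ, ɡ, ʂ, ʐ, p, w, β, r, ɭ, ʈ, ʒ, ʃ, dz, c, b, l, χ, ʎ, ɥ/.
Then [−round] gives /ts, z, j, ð, dʒ, ɡ, ʂ, ʐ, p, β, r, ɭ, ʈ, ʒ, ʃ, dz, c, b, l, χ, ʎ/.
Among these, [+labial] leaves /p, β, b/.

p, β, b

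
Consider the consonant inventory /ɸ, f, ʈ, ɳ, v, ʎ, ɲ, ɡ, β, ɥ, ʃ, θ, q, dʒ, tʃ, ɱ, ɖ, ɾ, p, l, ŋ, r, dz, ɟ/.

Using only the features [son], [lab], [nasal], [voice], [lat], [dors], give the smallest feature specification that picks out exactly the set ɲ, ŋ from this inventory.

Every target segment is [+nasal], [+dorsal]; each remaining inventory member fails at least one of these. Each conjunct is needed — [+dorsal] alone would also admit /ʎ, ɡ, ɥ, q, …/; [+nasal] alone would also admit /ɳ, ɱ/ — and no other single listed feature has exactly this extension, so two is the minimum.

[+nasal, +dors]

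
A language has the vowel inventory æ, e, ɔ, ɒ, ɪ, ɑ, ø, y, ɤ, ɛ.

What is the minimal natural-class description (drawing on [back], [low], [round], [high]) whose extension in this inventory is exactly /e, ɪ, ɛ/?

/e, ɪ, ɛ/ are all [−low], [−back], [−round], and no other segment in the inventory matches all three values. Dropping any one of them over-generates: [−back, −round] alone would also admit /æ/; [−low, −round] alone would also admit /ɤ/; [−low, −back] alone would also admit /ø, y/. No other combination of two listed features picks out exactly this set either, so fewer than three features will not do.

[−low, −back, −round]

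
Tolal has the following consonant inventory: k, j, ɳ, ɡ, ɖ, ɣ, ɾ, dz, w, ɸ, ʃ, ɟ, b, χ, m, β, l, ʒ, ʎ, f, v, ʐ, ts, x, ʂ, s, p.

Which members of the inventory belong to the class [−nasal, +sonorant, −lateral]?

Checking each segment against [−nasal], [+sonorant], [−lateral]: /j/ (palatal glide), /ɾ/ (alveolar tap), /w/ (labial-velar glide) satisfy every feature; every other segment in the inventory fails at least one.

j, ɾ, w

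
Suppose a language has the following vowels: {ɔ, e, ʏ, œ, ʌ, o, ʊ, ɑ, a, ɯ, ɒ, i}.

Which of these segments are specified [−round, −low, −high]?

e, ʌ

Checking each segment against [−round], [−low], [−high]: /e/ (mid front unrounded tense vowel), /ʌ/ (mid back unrounded lax vowel) satisfy every feature; every other segment in the inventory fails at least one.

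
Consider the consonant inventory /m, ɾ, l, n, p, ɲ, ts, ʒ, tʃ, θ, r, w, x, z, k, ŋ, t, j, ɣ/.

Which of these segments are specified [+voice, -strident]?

Checking each segment against [+voice], [-strident]: /m/ (bilabial nasal), /ɾ/ (alveolar tap), /l/ (alveolar lateral approximant), /n/ (alveolar nasal), /ɲ/ (palatal nasal), /r/ (alveolar trill), among others, satisfy every feature; every other segment in the inventory fails at least one.

m, ɾ, l, n, ɲ, r, w, ŋ, j, ɣ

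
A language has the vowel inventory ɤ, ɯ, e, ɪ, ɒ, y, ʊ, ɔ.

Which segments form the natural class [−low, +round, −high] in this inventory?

ɔ

Eliminate segments failing any feature: /ɤ, ɯ, e, ɪ/ are [−round]; /ɒ/ is [+low]; /y, ʊ/ are [+high]. The remaining /ɔ/ satisfy [−low], [+round], [−high].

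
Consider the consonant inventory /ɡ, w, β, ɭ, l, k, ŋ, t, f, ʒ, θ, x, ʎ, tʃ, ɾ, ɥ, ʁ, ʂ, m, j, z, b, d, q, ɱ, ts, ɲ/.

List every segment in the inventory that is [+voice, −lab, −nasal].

ɡ, ɭ, l, ʒ, ʎ, ɾ, ʁ, j, z, d

The [+voice] segments are /ɡ, w, β, ɭ, l, ŋ, ʒ, ʎ, ɾ, ɥ, ʁ, m, j, z, b, d, ɱ, ɲ/.
Then [−labial] gives /ɡ, ɭ, l, ŋ, ʒ, ʎ, ɾ, ʁ, j, z, d, ɲ/.
Intersecting with [−nasal] leaves /ɡ, ɭ, l, ʒ, ʎ, ɾ, ʁ, j, z, d/.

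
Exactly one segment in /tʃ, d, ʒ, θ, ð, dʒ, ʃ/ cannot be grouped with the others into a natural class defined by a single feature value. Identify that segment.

/ʃ, tʃ, ð, ʒ, dʒ, θ/ are all [+distributed], but /d/ (voiced alveolar stop) is [−distributed]. No other single segment can be removed to leave a set sharing one feature value that the removed segment lacks, so /d/ is the odd one out.

d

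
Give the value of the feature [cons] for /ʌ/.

/ʌ/ is the mid back unrounded lax vowel, hence [−consonantal].

[−consonantal]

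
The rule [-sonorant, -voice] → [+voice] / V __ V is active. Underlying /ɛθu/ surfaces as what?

[ɛðu]

Only /θ/ occurs between two vowels (/ɛ/ __ /u/) and matches the structural description. It is a voiceless dental fricative, so [-sonorant, -voice] holds; changing it to [+voice] with all other features held fixed yields /ð/ (voiced dental fricative). No other segment meets both the structural description and the environment, so the output is [ɛðu].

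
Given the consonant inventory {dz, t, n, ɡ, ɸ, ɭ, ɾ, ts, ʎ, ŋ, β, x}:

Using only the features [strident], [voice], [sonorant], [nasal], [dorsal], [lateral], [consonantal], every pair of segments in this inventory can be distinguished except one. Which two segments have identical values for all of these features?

ɸ, t

/ɸ/ (voiceless bilabial fricative) and /t/ (voiceless alveolar stop) are both [−strident], [−voice], [−sonorant], [−nasal], [−dorsal], [−lateral], [+consonantal], so none of the listed features separates them. (They do differ in [continuant], [labial] and [coronal], which are not among the given features.) Every other pair in the inventory differs on at least one listed feature.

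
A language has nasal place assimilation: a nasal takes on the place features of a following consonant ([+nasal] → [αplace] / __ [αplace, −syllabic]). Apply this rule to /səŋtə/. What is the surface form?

In /səŋtə/, the nasal /ŋ/ precedes /t/, which is [+coronal]. The nasal assimilates in place, becoming the [+coronal] nasal /n/. The surface form is [səntə].

[səntə]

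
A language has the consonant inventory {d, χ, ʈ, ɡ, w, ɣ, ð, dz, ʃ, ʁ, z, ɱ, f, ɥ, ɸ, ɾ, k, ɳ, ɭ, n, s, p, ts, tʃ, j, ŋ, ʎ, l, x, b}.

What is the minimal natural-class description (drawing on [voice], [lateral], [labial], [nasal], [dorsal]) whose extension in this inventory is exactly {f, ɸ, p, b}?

/f, ɸ, p, b/ are all [−nasal], [+labial], [−dorsal], and no other segment in the inventory matches all three values. Dropping any one of them over-generates: [+labial, −dorsal] alone would also admit /ɱ/; [−nasal, −dorsal] alone would also admit /d, ʈ, ð, dz, …/; [−nasal, +labial] alone would also admit /w, ɥ/. No other combination of two listed features picks out exactly this set either, so fewer than three features will not do.

[−nasal, +labial, −dorsal]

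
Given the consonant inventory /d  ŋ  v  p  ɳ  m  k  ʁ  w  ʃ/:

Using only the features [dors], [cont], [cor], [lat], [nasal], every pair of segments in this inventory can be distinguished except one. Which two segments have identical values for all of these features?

ʁ, w

Both /ʁ/ and /w/ are [+dorsal], [+continuant], [-coronal], [-lateral], [-nasal]. Since the list omits [labial], [round] and [high] — which do distinguish the voiced uvular fricative from the labial-velar glide — this pair collapses; all other pairs remain distinct.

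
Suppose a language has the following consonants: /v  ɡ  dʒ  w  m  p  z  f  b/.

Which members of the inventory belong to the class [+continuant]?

The feature [continuant] marks segments produced without complete oral closure. In this inventory /v, w, z, f/ have that property, so they are [+continuant]; /ɡ, dʒ, m, p, b/ are [-continuant].

v, w, z, f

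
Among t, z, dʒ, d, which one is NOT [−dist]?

Every segment except /dʒ/ is [−distributed]. /dʒ/ (voiced postalveolar affricate) is [+distributed], so it is the exception.

dʒ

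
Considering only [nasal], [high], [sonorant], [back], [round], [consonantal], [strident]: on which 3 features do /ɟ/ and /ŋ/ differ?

[sonorant], [nasal], [back]

/ɟ/ (voiced palatal stop) and /ŋ/ (velar nasal) agree on [+high], [-round], [+consonantal], [-strident]. They differ on [sonorant] (/ɟ/ [-], /ŋ/ [+]), [nasal] (/ɟ/ [-], /ŋ/ [+]), [back] (/ɟ/ [-], /ŋ/ [+]).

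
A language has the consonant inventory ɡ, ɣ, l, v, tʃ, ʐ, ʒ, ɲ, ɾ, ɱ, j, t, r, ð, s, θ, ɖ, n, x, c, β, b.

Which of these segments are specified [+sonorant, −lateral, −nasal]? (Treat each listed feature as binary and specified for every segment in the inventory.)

ɾ, j, r

Eliminate segments failing any feature: /ɡ, ɣ, v, tʃ, ʐ, ʒ, t, ð, s, θ, ɖ, x, c, β, b/ are [−sonorant]; /l/ is [+lateral]; /ɲ, ɱ, n/ are [+nasal]. The remaining /ɾ, j, r/ satisfy [+sonorant], [−lateral], [−nasal].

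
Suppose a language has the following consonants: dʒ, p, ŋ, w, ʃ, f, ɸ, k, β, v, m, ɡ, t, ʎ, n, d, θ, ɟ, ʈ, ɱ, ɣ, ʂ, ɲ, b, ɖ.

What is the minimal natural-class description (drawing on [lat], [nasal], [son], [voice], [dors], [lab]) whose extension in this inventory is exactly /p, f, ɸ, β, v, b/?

[-son, +lab]

Every target segment is [-sonorant], [+labial]; each remaining inventory member fails at least one of these. Each conjunct is needed — [+labial] alone would also admit /w, m, ɱ/; [-sonorant] alone would also admit /dʒ, ʃ, k, ɡ, …/ — and no other single listed feature has exactly this extension, so two is the minimum.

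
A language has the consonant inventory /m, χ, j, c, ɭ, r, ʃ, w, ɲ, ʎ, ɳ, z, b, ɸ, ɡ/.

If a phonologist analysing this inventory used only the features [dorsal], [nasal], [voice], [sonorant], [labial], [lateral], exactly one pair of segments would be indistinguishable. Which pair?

c, χ

On the given features, /c/ and /χ/ have an identical profile: [+dorsal], [−nasal], [−voice], [−sonorant], [−labial], [−lateral]. No other two segments in the inventory coincide on all 6 features. (They do differ in [continuant], [high] and [back], which are not among the given features.)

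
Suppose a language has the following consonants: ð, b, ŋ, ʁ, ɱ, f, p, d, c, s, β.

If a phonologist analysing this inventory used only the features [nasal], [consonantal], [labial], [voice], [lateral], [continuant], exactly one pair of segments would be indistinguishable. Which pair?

/ð/ (voiced dental fricative) and /ʁ/ (voiced uvular fricative) are both [−nasal], [+consonantal], [−labial], [+voice], [−lateral], [+continuant], so none of the listed features separates them. (They do differ in [coronal] and [dorsal], which are not among the given features.) Every other pair in the inventory differs on at least one listed feature.

ð, ʁ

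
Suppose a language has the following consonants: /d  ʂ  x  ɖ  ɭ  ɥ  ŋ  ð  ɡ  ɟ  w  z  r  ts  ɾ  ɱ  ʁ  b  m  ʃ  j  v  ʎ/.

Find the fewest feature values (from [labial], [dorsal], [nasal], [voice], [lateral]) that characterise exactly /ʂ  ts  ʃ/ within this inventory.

[−voice, −dorsal]

/ʂ, ts, ʃ/ are all [−voice], [−dorsal], and no other segment in the inventory matches both values. Dropping any one of them over-generates: [−dorsal] alone would also admit /d, ɖ, ɭ, ð, …/; [−voice] alone would also admit /x/. No other single listed feature picks out exactly this set either, so fewer than two features will not do.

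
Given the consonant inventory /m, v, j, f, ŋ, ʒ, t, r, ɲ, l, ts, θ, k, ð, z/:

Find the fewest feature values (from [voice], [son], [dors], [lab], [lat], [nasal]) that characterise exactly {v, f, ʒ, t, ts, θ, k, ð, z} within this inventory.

[−son]

The target set is precisely the extension of [−sonorant] in this inventory.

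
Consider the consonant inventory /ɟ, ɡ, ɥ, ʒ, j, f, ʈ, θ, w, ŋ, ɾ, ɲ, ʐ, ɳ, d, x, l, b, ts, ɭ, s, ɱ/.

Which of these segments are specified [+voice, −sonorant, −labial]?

ɟ, ɡ, ʒ, ʐ, d

Checking each segment against [+voice], [−sonorant], [−labial]: /ɟ/ (voiced palatal stop), /ɡ/ (voiced velar stop), /ʒ/ (voiced postalveolar fricative), /ʐ/ (voiced retroflex fricative), /d/ (voiced alveolar stop) satisfy every feature; every other segment in the inventory fails at least one.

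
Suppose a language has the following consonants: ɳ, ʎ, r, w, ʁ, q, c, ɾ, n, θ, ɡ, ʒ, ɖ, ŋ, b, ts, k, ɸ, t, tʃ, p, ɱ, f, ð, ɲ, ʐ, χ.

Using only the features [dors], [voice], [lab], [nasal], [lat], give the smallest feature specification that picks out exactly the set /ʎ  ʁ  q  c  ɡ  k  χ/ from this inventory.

[−nasal, −lab, +dors]

Every target segment is [−nasal], [−labial], [+dorsal]; each remaining inventory member fails at least one of these. Each conjunct is needed — [−labial, +dorsal] alone would also admit /ŋ, ɲ/; [−nasal, +dorsal] alone would also admit /w/; [−nasal, −labial] alone would also admit /r, ɾ, θ, ʒ, …/ — and no other combination of two listed features has exactly this extension, so three is the minimum.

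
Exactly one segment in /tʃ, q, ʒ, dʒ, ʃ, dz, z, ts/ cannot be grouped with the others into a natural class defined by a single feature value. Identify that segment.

[strident] (equivalently [coronal], [dorsal]) groups all but one: /ʃ, dʒ, ts, dz, z, ʒ, tʃ/ share [+strident] while /q/ (voiceless uvular stop) alone is [−strident]. Removing any other segment would not leave a single-feature class that excludes it.

q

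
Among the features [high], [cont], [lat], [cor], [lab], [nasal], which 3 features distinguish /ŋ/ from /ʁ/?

[nasal], [continuant], [high]

/ŋ/ is the velar nasal and /ʁ/ is the voiced uvular fricative. Both are [−lateral], [−coronal], [−labial]. /ŋ/ is [+nasal] while /ʁ/ is [−nasal]; /ŋ/ is [−continuant] while /ʁ/ is [+continuant]; /ŋ/ is [+high] while /ʁ/ is [−high], so the distinguishing features are [nasal], [continuant], [high].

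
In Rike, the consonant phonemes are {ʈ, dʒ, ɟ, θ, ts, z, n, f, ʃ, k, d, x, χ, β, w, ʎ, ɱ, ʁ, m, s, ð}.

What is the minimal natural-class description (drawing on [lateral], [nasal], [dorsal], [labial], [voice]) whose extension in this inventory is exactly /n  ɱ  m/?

Every target segment is [+nasal] and no other inventory member is, so one feature is enough.

[+nasal]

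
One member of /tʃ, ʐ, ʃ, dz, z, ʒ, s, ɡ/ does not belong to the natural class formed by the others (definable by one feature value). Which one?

[strident] (equivalently [coronal], [dorsal]) groups all but one: /z, ʃ, tʃ, s, ʐ, dz, ʒ/ share [+strident] while /ɡ/ (voiced velar stop) alone is [-strident]. Removing any other segment would not leave a single-feature class that excludes it.

ɡ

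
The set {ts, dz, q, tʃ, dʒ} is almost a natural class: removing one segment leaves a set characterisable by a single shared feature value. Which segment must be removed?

/dʒ, dz, tʃ, ts/ are all [+delayed release], but /q/ (voiceless uvular stop) is [−delayed release]. No other single segment can be removed to leave a set sharing one feature value that the removed segment lacks, so /q/ is the odd one out.

q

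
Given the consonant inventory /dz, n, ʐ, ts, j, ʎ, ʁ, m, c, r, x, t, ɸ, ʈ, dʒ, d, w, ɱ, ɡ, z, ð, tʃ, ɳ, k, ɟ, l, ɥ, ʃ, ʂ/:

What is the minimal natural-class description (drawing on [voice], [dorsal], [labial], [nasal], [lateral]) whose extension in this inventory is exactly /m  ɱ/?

/m, ɱ/ are all [+nasal], [+labial], and no other segment in the inventory matches both values. Dropping any one of them over-generates: [+labial] alone would also admit /ɸ, w, ɥ/; [+nasal] alone would also admit /n, ɳ/. No other single listed feature picks out exactly this set either, so fewer than two features will not do.

[+nasal, +labial]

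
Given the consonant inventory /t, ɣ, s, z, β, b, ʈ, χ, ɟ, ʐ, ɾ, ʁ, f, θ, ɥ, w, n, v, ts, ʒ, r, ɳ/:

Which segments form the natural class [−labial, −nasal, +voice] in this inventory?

ɣ, z, ɟ, ʐ, ɾ, ʁ, ʒ, r

First, the [−labial] segments are /t, ɣ, s, z, ʈ, χ, ɟ, ʐ, ɾ, ʁ, θ, n, ts, ʒ, r, ɳ/.
Among these, [−nasal] gives /t, ɣ, s, z, ʈ, χ, ɟ, ʐ, ɾ, ʁ, θ, ts, ʒ, r/.
Among these, [+voice] leaves /ɣ, z, ɟ, ʐ, ɾ, ʁ, ʒ, r/.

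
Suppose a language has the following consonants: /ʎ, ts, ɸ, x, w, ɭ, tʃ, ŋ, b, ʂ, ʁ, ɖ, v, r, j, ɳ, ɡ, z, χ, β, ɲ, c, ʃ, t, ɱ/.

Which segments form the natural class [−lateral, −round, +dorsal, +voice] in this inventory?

Eliminate segments failing any feature: /ʎ, ɭ/ are [+lateral]; /ts, ɸ, tʃ, b, ʂ, ɖ, v, r, ɳ, z, β, ʃ, t, ɱ/ are [−dorsal]; /x, χ, c/ are [−voice]; /w/ is [+round]. The remaining /ŋ, ʁ, j, ɡ, ɲ/ satisfy [−lateral], [−round], [+dorsal], [+voice].

ŋ, ʁ, j, ɡ, ɲ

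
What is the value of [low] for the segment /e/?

As the mid front unrounded tense vowel, /e/ is [−low].

[−low]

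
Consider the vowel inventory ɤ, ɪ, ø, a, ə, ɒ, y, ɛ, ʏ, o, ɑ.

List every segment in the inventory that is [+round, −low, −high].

ø, o

Eliminate segments failing any feature: /ɤ, ɪ, a, ə, ɛ, ɑ/ are [−round]; /ɒ/ is [+low]; /y, ʏ/ are [+high]. The remaining /ø, o/ satisfy [+round], [−low], [−high].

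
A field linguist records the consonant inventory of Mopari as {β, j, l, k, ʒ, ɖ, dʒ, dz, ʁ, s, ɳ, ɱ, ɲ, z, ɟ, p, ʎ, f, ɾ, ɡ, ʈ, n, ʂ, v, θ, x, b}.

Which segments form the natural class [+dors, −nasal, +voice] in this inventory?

j, ʁ, ɟ, ʎ, ɡ

Checking each segment against [+dorsal], [−nasal], [+voice]: /j/ (palatal glide), /ʁ/ (voiced uvular fricative), /ɟ/ (voiced palatal stop), /ʎ/ (palatal lateral approximant), /ɡ/ (voiced velar stop) satisfy every feature; every other segment in the inventory fails at least one.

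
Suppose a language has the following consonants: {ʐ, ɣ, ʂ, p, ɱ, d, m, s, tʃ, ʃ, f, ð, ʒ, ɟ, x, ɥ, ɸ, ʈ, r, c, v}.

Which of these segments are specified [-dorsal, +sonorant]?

Eliminate segments failing any feature: /ʐ, ʂ, p, d, s, tʃ, ʃ, f, ð, ʒ, ɸ, ʈ, v/ are [-sonorant]; /ɣ, ɟ, x, ɥ, c/ are [+dorsal]. The remaining /ɱ, m, r/ satisfy [-dorsal], [+sonorant].

ɱ, m, r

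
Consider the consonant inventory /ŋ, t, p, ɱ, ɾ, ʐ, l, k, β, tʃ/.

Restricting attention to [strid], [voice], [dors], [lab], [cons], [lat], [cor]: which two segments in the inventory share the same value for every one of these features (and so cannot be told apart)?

β, ɱ

/β/ (voiced bilabial fricative) and /ɱ/ (labiodental nasal) are both [−strident], [+voice], [−dorsal], [+labial], [+consonantal], [−lateral], [−coronal], so none of the listed features separates them. (They do differ in [sonorant], [nasal] and [continuant], which are not among the given features.) Every other pair in the inventory differs on at least one listed feature.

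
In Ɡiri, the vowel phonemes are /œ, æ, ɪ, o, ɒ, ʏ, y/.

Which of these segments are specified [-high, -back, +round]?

œ

Eliminate segments failing any feature: /æ/ is [-round]; /ɪ, ʏ, y/ are [+high]; /o, ɒ/ are [+back]. The remaining /œ/ satisfy [-high], [-back], [+round].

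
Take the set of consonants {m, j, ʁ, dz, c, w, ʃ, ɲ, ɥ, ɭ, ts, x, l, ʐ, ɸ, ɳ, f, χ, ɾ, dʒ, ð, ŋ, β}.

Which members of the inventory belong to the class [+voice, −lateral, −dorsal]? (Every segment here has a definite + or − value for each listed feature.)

m, dz, ʐ, ɳ, ɾ, dʒ, ð, β

Eliminate segments failing any feature: /j, ʁ, w, ɲ, ɥ, ŋ/ are [+dorsal]; /c, ʃ, ts, x, ɸ, f, χ/ are [−voice]; /ɭ, l/ are [+lateral]. The remaining /m, dz, ʐ, ɳ, ɾ, dʒ, ð, β/ satisfy [+voice], [−lateral], [−dorsal].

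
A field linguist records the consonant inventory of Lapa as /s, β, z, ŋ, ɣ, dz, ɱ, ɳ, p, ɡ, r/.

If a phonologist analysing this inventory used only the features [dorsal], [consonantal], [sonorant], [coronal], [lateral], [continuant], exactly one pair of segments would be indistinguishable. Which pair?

/s/ (voiceless alveolar fricative) and /z/ (voiced alveolar fricative) are both [−dorsal], [+consonantal], [−sonorant], [+coronal], [−lateral], [+continuant], so none of the listed features separates them. (They do differ in [voice], which is not among the given features.) Every other pair in the inventory differs on at least one listed feature.

s, z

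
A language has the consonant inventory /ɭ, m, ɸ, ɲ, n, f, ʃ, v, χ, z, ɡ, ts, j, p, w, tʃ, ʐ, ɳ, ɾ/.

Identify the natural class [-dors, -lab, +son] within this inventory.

First, the [-dorsal] segments are /ɭ, m, ɸ, n, f, ʃ, v, z, ts, p, tʃ, ʐ, ɳ, ɾ/.
Of those, [-labial] gives /ɭ, n, ʃ, z, ts, tʃ, ʐ, ɳ, ɾ/.
Then [+sonorant] leaves /ɭ, n, ɳ, ɾ/.

ɭ, n, ɳ, ɾ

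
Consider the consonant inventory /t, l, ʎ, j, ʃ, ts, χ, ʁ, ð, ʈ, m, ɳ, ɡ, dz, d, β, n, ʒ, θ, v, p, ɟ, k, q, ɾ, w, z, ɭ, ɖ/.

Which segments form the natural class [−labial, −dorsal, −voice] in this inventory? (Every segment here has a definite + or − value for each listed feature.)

t, ʃ, ts, ʈ, θ

Eliminate segments failing any feature: /l, ð, ɳ, dz, d, n, ʒ, ɾ, z, ɭ, ɖ/ are [+voice]; /ʎ, j, χ, ʁ, ɡ, ɟ, k, q/ are [+dorsal]; /m, β, v, p, w/ are [+labial]. The remaining /t, ʃ, ts, ʈ, θ/ satisfy [−labial], [−dorsal], [−voice].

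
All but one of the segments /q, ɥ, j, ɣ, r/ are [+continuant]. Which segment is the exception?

/j, ɥ, r, ɣ/ are all [+continuant]; /q/ (voiceless uvular stop) is [−continuant].

q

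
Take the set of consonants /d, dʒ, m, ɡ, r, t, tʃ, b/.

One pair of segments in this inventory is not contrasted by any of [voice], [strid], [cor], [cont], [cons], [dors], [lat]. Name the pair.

Both /m/ and /b/ are [+voice], [-strident], [-coronal], [-continuant], [+consonantal], [-dorsal], [-lateral]. Since the list omits [sonorant] and [nasal] — which do distinguish the bilabial nasal from the voiced bilabial stop — this pair collapses; all other pairs remain distinct.

m, b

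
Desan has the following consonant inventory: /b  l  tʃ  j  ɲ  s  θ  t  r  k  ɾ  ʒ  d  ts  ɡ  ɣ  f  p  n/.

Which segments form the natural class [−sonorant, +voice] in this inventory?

Eliminate segments failing any feature: /l, j, ɲ, r, ɾ, n/ are [+sonorant]; /tʃ, s, θ, t, k, ts, f, p/ are [−voice]. The remaining /b, ʒ, d, ɡ, ɣ/ satisfy [−sonorant], [+voice].

b, ʒ, d, ɡ, ɣ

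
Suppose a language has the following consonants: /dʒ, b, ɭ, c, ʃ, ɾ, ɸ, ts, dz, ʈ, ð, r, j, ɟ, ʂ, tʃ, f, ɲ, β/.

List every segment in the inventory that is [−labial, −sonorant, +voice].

dʒ, dz, ð, ɟ

Checking each segment against [−labial], [−sonorant], [+voice]: /dʒ/ (voiced postalveolar affricate), /dz/ (voiced alveolar affricate), /ð/ (voiced dental fricative), /ɟ/ (voiced palatal stop) satisfy every feature; every other segment in the inventory fails at least one.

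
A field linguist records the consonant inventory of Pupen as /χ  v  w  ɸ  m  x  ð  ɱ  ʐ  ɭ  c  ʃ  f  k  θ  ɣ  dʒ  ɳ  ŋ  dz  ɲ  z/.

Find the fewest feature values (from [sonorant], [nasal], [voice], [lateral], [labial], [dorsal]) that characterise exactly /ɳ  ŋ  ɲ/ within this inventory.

[+nasal, −labial]

The class [+nasal], [−labial] has exactly /ɳ, ŋ, ɲ/ as its extension in this inventory. No smaller conjunction from the listed features achieves this: [−labial] alone would also admit /χ, x, ð, ʐ, …/; [+nasal] alone would also admit /m, ɱ/; and checking the remaining single features turns up none with this extension.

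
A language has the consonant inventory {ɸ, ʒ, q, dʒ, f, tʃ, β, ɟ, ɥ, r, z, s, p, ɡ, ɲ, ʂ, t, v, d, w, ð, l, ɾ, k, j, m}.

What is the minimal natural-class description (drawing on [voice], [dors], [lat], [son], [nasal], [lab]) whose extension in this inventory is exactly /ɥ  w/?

Every target segment is [+labial], [+dorsal]; each remaining inventory member fails at least one of these. Each conjunct is needed — [+dorsal] alone would also admit /q, ɟ, ɡ, ɲ, …/; [+labial] alone would also admit /ɸ, f, β, p, …/ — and no other single listed feature has exactly this extension, so two is the minimum.

[+lab, +dors]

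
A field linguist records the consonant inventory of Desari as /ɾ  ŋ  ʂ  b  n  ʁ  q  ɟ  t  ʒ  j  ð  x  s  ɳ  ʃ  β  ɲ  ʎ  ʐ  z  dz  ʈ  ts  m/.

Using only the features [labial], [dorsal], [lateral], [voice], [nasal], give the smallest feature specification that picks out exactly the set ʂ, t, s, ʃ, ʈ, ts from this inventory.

[−voice, −dorsal]

The class [−voice], [−dorsal] has exactly /ʂ, t, s, ʃ, ʈ, ts/ as its extension in this inventory. No smaller conjunction from the listed features achieves this: [−dorsal] alone would also admit /ɾ, b, n, ʒ, …/; [−voice] alone would also admit /q, x/; and checking the remaining single features turns up none with this extension.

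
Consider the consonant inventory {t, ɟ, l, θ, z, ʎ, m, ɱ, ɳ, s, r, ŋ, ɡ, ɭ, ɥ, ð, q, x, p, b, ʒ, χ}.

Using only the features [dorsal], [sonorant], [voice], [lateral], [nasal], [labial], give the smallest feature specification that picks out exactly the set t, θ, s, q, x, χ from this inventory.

[−voice, −labial]

The class [−voice], [−labial] has exactly /t, θ, s, q, x, χ/ as its extension in this inventory. No smaller conjunction from the listed features achieves this: [−labial] alone would also admit /ɟ, l, z, ʎ, …/; [−voice] alone would also admit /p/; and checking the remaining single features turns up none with this extension.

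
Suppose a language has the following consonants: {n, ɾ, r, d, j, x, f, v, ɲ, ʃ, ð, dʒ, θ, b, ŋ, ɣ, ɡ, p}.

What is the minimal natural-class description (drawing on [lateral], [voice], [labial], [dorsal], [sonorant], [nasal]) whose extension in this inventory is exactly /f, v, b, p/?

[+labial]

/f, v, b, p/ are exactly the [+labial] segments in the inventory, so a single feature suffices.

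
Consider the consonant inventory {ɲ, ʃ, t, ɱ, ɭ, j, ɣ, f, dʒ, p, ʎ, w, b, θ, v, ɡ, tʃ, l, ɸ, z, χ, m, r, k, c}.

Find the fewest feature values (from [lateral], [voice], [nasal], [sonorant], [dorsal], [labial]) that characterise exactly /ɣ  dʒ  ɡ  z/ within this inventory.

The class [−sonorant], [+voice], [−labial] has exactly /ɣ, dʒ, ɡ, z/ as its extension in this inventory. No smaller conjunction from the listed features achieves this: [+voice, −labial] alone would also admit /ɲ, ɭ, j, ʎ, …/; [−sonorant, −labial] alone would also admit /ʃ, t, θ, tʃ, …/; [−sonorant, +voice] alone would also admit /b, v/; and checking the remaining two-feature bundles turns up none with this extension.

[−sonorant, +voice, −labial]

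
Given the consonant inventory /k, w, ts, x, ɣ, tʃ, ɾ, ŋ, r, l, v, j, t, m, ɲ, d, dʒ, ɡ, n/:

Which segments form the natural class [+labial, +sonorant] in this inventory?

w, m

Eliminate segments failing any feature: /k, ts, x, ɣ, tʃ, ɾ, ŋ, r, l, j, t, ɲ, d, dʒ, ɡ, n/ are [−labial]; /v/ is [−sonorant]. The remaining /w, m/ satisfy [+labial], [+sonorant].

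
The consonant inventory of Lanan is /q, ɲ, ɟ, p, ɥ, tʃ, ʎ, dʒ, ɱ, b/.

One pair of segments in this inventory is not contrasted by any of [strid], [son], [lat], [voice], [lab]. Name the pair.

ɱ, ɥ

On the given features, /ɱ/ and /ɥ/ have an identical profile: [-strident], [+sonorant], [-lateral], [+voice], [+labial]. No other two segments in the inventory coincide on all 5 features. (They do differ in [nasal], [continuant], [round] and [dorsal], which are not among the given features.)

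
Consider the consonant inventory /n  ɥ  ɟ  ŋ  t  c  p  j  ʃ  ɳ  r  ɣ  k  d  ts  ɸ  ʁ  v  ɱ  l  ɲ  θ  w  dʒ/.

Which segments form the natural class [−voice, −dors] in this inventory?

First, the [−voice] segments are /t, c, p, ʃ, k, ts, ɸ, θ/.
Within that set, [−dorsal] leaves /t, p, ʃ, ts, ɸ, θ/.

t, p, ʃ, ts, ɸ, θ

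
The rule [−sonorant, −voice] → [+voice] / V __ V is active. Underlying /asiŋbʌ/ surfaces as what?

/s/ satisfies [−sonorant, −voice] and sits in V __ V. The [+voice] counterpart of the voiceless alveolar fricative is /z/. Other segments in /asiŋbʌ/ either fail the structural description or are not in the environment, so the surface form is [aziŋbʌ].

[aziŋbʌ]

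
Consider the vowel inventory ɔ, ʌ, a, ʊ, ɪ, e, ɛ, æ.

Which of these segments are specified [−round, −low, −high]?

ʌ, e, ɛ

Checking each segment against [−round], [−low], [−high]: /ʌ/ (mid back unrounded lax vowel), /e/ (mid front unrounded tense vowel), /ɛ/ (mid front unrounded lax vowel) satisfy every feature; every other segment in the inventory fails at least one.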